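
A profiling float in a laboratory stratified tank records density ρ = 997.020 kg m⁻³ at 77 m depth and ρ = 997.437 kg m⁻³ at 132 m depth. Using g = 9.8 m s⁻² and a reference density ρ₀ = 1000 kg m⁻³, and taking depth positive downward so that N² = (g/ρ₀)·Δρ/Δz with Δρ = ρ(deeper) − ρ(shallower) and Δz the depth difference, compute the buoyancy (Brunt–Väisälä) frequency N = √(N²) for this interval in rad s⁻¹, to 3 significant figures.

8.62 × 10⁻³ rad s⁻¹

Δρ = 997.437 − 997.020 = 0.417 kg m⁻³ over Δz = 132 − 77 = 55 m.
N² = (9.8/1000) × (0.417/55) = 7.4302 × 10⁻⁵ s⁻².
N = √(7.4302 × 10⁻⁵) = 8.6199 × 10⁻³ rad s⁻¹ ≈ 8.62 × 10⁻³ rad s⁻¹.
A positive N² confirms static stability across the interval.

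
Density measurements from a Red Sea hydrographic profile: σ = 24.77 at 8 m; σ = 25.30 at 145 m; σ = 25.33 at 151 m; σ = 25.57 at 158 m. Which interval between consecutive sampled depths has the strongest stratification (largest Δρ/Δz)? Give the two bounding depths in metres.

151–158 m

Compute the density gradient over each adjacent pair:
  8–145 m: Δρ/Δz = 0.53/137 = 3.9 × 10⁻³ kg m⁻⁴
  145–151 m: Δρ/Δz = 0.03/6 = 5.0 × 10⁻³ kg m⁻⁴
  151–158 m: Δρ/Δz = 0.24/7 = 0.034 kg m⁻⁴
The largest gradient is in the 151–158 m interval — the pycnocline.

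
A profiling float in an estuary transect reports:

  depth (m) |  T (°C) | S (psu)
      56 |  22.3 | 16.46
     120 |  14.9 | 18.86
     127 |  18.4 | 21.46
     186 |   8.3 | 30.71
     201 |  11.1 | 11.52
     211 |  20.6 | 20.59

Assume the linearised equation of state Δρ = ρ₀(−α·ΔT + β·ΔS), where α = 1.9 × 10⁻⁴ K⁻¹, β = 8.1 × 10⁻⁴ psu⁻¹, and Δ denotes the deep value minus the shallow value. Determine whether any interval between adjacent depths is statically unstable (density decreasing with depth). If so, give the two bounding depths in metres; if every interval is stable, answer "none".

Evaluate Δρ/ρ₀ = −αΔT + βΔS across each adjacent pair:
  56–120 m: −αΔT+βΔS = −(1.9 × 10⁻⁴)(-7.4)+(8.1 × 10⁻⁴)(+2.40) = 3.3 × 10⁻³ → stable
  120–127 m: −αΔT+βΔS = −(1.9 × 10⁻⁴)(+3.5)+(8.1 × 10⁻⁴)(+2.60) = 1.4 × 10⁻³ → stable
  127–186 m: −αΔT+βΔS = −(1.9 × 10⁻⁴)(-10.1)+(8.1 × 10⁻⁴)(+9.25) = 9.4 × 10⁻³ → stable
  186–201 m: −αΔT+βΔS = −(1.9 × 10⁻⁴)(+2.8)+(8.1 × 10⁻⁴)(-19.19) = -0.016 → UNSTABLE
  201–211 m: −αΔT+βΔS = −(1.9 × 10⁻⁴)(+9.5)+(8.1 × 10⁻⁴)(+9.07) = 5.5 × 10⁻³ → stable
The 186–201 m interval has Δρ < 0: lighter water underlies denser water.

186–201 m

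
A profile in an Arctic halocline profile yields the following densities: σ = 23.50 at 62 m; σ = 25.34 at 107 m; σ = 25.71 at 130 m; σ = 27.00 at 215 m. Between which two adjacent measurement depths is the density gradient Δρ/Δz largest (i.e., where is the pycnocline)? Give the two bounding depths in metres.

62–107 m

Compute the density gradient over each adjacent pair:
  62–107 m: Δρ/Δz = 1.84/45 = 0.041 kg m⁻⁴
  107–130 m: Δρ/Δz = 0.37/23 = 0.016 kg m⁻⁴
  130–215 m: Δρ/Δz = 1.29/85 = 0.015 kg m⁻⁴
The largest gradient is in the 62–107 m interval — the pycnocline.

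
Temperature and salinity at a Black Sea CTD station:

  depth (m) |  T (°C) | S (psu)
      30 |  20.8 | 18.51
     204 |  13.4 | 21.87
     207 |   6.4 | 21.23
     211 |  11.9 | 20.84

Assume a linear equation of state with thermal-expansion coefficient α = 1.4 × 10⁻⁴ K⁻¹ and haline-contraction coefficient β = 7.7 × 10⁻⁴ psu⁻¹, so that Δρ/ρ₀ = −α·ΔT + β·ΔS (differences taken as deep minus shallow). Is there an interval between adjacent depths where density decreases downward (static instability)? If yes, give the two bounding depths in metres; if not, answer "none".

207–211 m

Evaluate Δρ/ρ₀ = −αΔT + βΔS across each adjacent pair:
  30–204 m: −αΔT+βΔS = −(1.4 × 10⁻⁴)(-7.4)+(7.7 × 10⁻⁴)(+3.36) = 3.6 × 10⁻³ → stable
  204–207 m: −αΔT+βΔS = −(1.4 × 10⁻⁴)(-7.0)+(7.7 × 10⁻⁴)(-0.64) = 4.9 × 10⁻⁴ → stable
  207–211 m: −αΔT+βΔS = −(1.4 × 10⁻⁴)(+5.5)+(7.7 × 10⁻⁴)(-0.39) = -1.1 × 10⁻³ → UNSTABLE
The 207–211 m interval has Δρ < 0: lighter water underlies denser water.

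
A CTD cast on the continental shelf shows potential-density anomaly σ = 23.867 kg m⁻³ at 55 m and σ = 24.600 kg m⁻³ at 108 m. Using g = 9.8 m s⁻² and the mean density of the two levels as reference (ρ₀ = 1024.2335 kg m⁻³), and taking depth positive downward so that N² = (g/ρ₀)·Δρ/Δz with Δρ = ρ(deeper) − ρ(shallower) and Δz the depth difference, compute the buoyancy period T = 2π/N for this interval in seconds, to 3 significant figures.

Δρ = 1024.600 − 1023.867 = 0.733 kg m⁻³ over Δz = 108 − 55 = 53 m.
N² = (9.8/1024.2335) × (0.733/53) = 1.3233 × 10⁻⁴ s⁻².
N = √(1.3233 × 10⁻⁴) = 0.011503 rad s⁻¹, so T = 2π/N = 546.22 s ≈ 546 s.

546 s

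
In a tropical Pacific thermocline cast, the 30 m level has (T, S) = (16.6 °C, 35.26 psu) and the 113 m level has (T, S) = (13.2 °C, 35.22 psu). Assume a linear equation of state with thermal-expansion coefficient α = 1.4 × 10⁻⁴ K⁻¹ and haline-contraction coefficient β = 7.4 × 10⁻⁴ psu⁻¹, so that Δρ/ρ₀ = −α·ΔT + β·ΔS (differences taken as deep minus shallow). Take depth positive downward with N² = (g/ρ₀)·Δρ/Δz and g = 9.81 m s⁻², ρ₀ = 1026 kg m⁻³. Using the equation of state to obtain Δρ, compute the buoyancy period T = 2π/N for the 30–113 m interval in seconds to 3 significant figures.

865 s

ΔT = -3.4 K, ΔS = -0.04 psu (deep − shallow).
Δρ/ρ₀ = −αΔT + βΔS = 4.76 × 10⁻⁴ − 2.96 × 10⁻⁵ = 4.464 × 10⁻⁴, so Δρ ≈ 0.4580 kg m⁻³.
N² = (g/ρ₀)·Δρ/Δz = g·(Δρ/ρ₀)/Δz = 9.81 × 4.464 × 10⁻⁴ / 83 = 5.2761 × 10⁻⁵ s⁻².
N = √(5.2761 × 10⁻⁵) = 7.2637 × 10⁻³ rad s⁻¹ → T = 2π/N = 865.01 s ≈ 865 s.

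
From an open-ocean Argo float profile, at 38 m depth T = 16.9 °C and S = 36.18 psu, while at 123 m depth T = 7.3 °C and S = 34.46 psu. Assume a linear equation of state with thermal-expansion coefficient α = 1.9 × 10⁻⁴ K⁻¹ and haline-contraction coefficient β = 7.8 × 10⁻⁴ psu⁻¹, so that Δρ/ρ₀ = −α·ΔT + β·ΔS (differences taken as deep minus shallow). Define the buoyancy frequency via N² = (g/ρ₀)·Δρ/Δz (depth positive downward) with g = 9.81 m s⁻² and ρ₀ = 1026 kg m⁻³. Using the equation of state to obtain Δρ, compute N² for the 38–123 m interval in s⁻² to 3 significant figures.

5.57 × 10⁻⁵ s⁻²

ΔT = -9.6 K, ΔS = -1.72 psu (deep − shallow).
Δρ/ρ₀ = −αΔT + βΔS = 1.824 × 10⁻³ − 1.3416 × 10⁻³ = 4.824 × 10⁻⁴, so Δρ ≈ 0.4949 kg m⁻³.
N² = (g/ρ₀)·Δρ/Δz = g·(Δρ/ρ₀)/Δz = 9.81 × 4.824 × 10⁻⁴ / 85 = 5.5675 × 10⁻⁵ s⁻² ≈ 5.57 × 10⁻⁵ s⁻².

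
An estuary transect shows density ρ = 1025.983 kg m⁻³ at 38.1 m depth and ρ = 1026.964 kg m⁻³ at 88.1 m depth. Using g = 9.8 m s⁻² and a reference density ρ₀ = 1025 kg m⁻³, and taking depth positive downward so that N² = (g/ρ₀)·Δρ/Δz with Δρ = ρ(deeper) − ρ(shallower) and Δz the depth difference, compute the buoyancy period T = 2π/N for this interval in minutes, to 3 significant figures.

7.65 min

Δρ = 1026.964 − 1025.983 = 0.981 kg m⁻³ over Δz = 88.1 − 38.1 = 50 m.
N² = (9.8/1025) × (0.981/50) = 1.8759 × 10⁻⁴ s⁻².
N = √(1.8759 × 10⁻⁴) = 0.013696 rad s⁻¹, so T = 2π/N = 458.76 s = 7.6460 min ≈ 7.65 min.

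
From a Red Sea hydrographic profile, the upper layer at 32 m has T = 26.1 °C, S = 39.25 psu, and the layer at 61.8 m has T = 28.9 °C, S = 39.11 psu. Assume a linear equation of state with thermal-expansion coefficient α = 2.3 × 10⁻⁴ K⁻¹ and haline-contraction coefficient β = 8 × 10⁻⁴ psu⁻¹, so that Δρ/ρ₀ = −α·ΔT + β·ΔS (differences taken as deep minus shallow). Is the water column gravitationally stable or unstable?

ΔT = 28.9 − 26.1 = +2.8 K and ΔS = 39.11 − 39.25 = -0.14 psu (deep − shallow).
−αΔT = -6.44 × 10⁻⁴; βΔS = -1.12 × 10⁻⁴; sum Δρ/ρ₀ = -7.56 × 10⁻⁴.
Δρ/ρ₀ < 0, so Δρ < 0: deeper water is lighter → statically unstable; the column would overturn.

unstable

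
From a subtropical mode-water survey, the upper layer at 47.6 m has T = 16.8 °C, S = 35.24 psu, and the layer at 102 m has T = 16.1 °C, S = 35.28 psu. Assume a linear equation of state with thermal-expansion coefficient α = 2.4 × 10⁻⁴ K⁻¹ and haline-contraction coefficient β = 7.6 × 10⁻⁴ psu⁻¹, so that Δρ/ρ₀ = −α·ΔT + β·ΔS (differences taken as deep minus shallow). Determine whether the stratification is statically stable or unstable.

ΔT = 16.1 − 16.8 = -0.7 K and ΔS = 35.28 − 35.24 = +0.04 psu (deep − shallow).
−αΔT = 1.68 × 10⁻⁴; βΔS = 3.04 × 10⁻⁵; sum Δρ/ρ₀ = 1.984 × 10⁻⁴.
Δρ/ρ₀ > 0, so Δρ > 0: deeper water is denser → statically stable.

stable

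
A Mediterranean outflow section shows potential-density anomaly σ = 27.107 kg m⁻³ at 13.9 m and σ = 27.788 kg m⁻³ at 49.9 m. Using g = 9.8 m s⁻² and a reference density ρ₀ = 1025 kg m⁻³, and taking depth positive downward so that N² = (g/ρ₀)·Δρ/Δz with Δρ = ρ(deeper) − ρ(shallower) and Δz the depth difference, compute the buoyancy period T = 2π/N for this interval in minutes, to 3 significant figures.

7.79 min

Δρ = 1027.788 − 1027.107 = 0.681 kg m⁻³ over Δz = 49.9 − 13.9 = 36 m.
N² = (9.8/1025) × (0.681/36) = 1.8086 × 10⁻⁴ s⁻².
N = √(1.8086 × 10⁻⁴) = 0.013448 rad s⁻¹, so T = 2π/N = 467.22 s = 7.7870 min ≈ 7.79 min.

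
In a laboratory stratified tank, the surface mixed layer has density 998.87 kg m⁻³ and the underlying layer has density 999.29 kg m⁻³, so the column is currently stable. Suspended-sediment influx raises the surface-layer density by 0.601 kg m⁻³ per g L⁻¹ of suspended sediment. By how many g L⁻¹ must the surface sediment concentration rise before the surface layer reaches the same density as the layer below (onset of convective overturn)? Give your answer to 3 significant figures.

Density deficit of the surface layer: 999.29 − 998.87 = 0.42 kg m⁻³.
Required change = 0.42 / 0.601 = 0.699 g L⁻¹.

0.699 g L⁻¹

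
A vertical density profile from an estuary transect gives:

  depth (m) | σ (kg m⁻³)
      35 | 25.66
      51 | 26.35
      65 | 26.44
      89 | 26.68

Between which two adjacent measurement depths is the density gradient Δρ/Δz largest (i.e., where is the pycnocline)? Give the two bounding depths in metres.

35–51 m

Compute the density gradient over each adjacent pair:
  35–51 m: Δρ/Δz = 0.69/16 = 0.043 kg m⁻⁴
  51–65 m: Δρ/Δz = 0.09/14 = 6.4 × 10⁻³ kg m⁻⁴
  65–89 m: Δρ/Δz = 0.24/24 = 0.010 kg m⁻⁴
The largest gradient is in the 35–51 m interval — the pycnocline.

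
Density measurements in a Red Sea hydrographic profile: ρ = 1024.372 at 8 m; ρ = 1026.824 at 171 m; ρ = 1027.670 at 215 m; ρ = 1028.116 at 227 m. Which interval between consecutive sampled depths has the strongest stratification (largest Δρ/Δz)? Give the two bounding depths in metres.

215–227 m

Compute the density gradient over each adjacent pair:
  8–171 m: Δρ/Δz = 2.452/163 = 0.015 kg m⁻⁴
  171–215 m: Δρ/Δz = 0.846/44 = 0.019 kg m⁻⁴
  215–227 m: Δρ/Δz = 0.446/12 = 0.037 kg m⁻⁴
The largest gradient is in the 215–227 m interval — the pycnocline.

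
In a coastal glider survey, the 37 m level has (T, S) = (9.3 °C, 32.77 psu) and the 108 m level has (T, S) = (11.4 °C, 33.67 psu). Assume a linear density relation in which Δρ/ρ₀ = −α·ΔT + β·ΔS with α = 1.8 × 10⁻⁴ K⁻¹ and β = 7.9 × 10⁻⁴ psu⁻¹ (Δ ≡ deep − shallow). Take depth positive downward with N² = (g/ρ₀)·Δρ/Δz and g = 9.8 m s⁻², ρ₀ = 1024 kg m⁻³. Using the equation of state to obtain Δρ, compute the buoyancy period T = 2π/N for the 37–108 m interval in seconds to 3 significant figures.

927 s

ΔT = +2.1 K, ΔS = +0.90 psu (deep − shallow).
Δρ/ρ₀ = −αΔT + βΔS = -3.78 × 10⁻⁴ + 7.11 × 10⁻⁴ = 3.33 × 10⁻⁴, so Δρ ≈ 0.3410 kg m⁻³.
N² = (g/ρ₀)·Δρ/Δz = g·(Δρ/ρ₀)/Δz = 9.8 × 3.33 × 10⁻⁴ / 71 = 4.5963 × 10⁻⁵ s⁻².
N = √(4.5963 × 10⁻⁵) = 6.7796 × 10⁻³ rad s⁻¹ → T = 2π/N = 926.78 s ≈ 927 s.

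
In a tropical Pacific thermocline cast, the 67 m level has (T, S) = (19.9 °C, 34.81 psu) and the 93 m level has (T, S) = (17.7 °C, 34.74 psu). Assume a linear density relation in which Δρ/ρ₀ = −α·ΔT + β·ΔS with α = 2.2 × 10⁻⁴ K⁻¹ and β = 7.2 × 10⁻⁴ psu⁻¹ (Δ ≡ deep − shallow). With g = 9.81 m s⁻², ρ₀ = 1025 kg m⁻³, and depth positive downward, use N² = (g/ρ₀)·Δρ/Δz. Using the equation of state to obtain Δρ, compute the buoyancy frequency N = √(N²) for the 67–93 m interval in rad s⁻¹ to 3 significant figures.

ΔT = -2.2 K, ΔS = -0.07 psu (deep − shallow).
Δρ/ρ₀ = −αΔT + βΔS = 4.84 × 10⁻⁴ − 5.04 × 10⁻⁵ = 4.336 × 10⁻⁴, so Δρ ≈ 0.4444 kg m⁻³.
N² = (g/ρ₀)·Δρ/Δz = g·(Δρ/ρ₀)/Δz = 9.81 × 4.336 × 10⁻⁴ / 26 = 1.6360 × 10⁻⁴ s⁻².
N = √(1.6360 × 10⁻⁴) = 0.012791 rad s⁻¹ ≈ 0.0128 rad s⁻¹.

0.0128 rad s⁻¹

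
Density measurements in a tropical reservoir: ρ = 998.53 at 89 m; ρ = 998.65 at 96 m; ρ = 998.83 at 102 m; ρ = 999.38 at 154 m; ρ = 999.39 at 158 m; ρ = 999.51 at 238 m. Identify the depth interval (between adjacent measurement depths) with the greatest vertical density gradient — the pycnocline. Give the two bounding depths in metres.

96–102 m

Compute the density gradient over each adjacent pair:
  89–96 m: Δρ/Δz = 0.12/7 = 0.017 kg m⁻⁴
  96–102 m: Δρ/Δz = 0.18/6 = 0.030 kg m⁻⁴
  102–154 m: Δρ/Δz = 0.55/52 = 0.011 kg m⁻⁴
  154–158 m: Δρ/Δz = 0.01/4 = 2.5 × 10⁻³ kg m⁻⁴
  158–238 m: Δρ/Δz = 0.12/80 = 1.5 × 10⁻³ kg m⁻⁴
The largest gradient is in the 96–102 m interval — the pycnocline.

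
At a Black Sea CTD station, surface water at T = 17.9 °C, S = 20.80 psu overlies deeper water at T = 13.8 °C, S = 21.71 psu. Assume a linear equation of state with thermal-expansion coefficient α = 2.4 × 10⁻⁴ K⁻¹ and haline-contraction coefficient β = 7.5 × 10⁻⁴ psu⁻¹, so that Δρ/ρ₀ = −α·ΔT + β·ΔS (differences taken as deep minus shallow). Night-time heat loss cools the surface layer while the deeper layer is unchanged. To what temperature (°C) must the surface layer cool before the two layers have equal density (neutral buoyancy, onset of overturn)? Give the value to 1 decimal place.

Neutral buoyancy requires Δρ = 0, i.e. −α(T_deep − T_surf′) + β(S_deep − S_surf) = 0.
T_surf′ = T_deep − (β/α)·ΔS = 13.8 − (7.5 × 10⁻⁴/2.4 × 10⁻⁴)·(+0.91) = 10.956 °C.
Cooling required: 17.9 − (10.956) = 6.944 °C.

11.0 °C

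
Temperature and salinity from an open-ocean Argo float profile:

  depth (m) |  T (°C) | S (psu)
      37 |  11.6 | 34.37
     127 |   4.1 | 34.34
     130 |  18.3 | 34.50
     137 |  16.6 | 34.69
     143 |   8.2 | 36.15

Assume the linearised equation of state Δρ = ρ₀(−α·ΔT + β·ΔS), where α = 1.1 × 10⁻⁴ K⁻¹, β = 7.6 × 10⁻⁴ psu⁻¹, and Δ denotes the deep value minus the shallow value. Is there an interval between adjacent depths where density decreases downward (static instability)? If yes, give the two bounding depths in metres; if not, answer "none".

127–130 m

Evaluate Δρ/ρ₀ = −αΔT + βΔS across each adjacent pair:
  37–127 m: −αΔT+βΔS = −(1.1 × 10⁻⁴)(-7.5)+(7.6 × 10⁻⁴)(-0.03) = 8.0 × 10⁻⁴ → stable
  127–130 m: −αΔT+βΔS = −(1.1 × 10⁻⁴)(+14.2)+(7.6 × 10⁻⁴)(+0.16) = -1.4 × 10⁻³ → UNSTABLE
  130–137 m: −αΔT+βΔS = −(1.1 × 10⁻⁴)(-1.7)+(7.6 × 10⁻⁴)(+0.19) = 3.3 × 10⁻⁴ → stable
  137–143 m: −αΔT+βΔS = −(1.1 × 10⁻⁴)(-8.4)+(7.6 × 10⁻⁴)(+1.46) = 2.0 × 10⁻³ → stable
The 127–130 m interval has Δρ < 0: lighter water underlies denser water.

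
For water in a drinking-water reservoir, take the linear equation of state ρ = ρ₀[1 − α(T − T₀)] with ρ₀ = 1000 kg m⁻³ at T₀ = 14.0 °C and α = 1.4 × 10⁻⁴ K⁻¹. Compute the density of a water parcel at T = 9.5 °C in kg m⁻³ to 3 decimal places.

T − T₀ = -4.5 K.
Bracket = 1 − α·(-4.5) = 1 + (6.30 × 10⁻⁴) = 1.0006300.
ρ = 1000 × 1.0006300 = 1000.630 kg m⁻³.

1000.630 kg m⁻³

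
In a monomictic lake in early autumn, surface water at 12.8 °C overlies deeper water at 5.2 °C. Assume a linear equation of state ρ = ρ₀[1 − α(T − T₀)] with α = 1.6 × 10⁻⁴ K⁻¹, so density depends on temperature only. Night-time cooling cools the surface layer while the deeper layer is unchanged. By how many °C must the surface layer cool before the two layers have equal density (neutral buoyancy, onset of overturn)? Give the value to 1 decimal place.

With temperature the only control, equal density requires T_surf′ = T_deep.
T_surf′ = 5.2 °C.
Cooling required: 12.8 − 5.2 = 7.6 °C.

7.6 °C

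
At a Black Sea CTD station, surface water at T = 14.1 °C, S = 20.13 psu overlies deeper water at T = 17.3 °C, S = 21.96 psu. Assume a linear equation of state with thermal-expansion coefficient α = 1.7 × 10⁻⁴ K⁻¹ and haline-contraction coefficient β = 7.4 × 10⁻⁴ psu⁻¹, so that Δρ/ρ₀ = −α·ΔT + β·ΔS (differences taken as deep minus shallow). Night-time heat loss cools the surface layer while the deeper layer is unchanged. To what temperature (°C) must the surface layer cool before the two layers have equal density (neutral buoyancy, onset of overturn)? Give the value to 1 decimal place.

9.3 °C

Neutral buoyancy requires Δρ = 0, i.e. −α(T_deep − T_surf′) + β(S_deep − S_surf) = 0.
T_surf′ = T_deep − (β/α)·ΔS = 17.3 − (7.4 × 10⁻⁴/1.7 × 10⁻⁴)·(+1.83) = 9.334 °C.
Cooling required: 14.1 − (9.334) = 4.766 °C.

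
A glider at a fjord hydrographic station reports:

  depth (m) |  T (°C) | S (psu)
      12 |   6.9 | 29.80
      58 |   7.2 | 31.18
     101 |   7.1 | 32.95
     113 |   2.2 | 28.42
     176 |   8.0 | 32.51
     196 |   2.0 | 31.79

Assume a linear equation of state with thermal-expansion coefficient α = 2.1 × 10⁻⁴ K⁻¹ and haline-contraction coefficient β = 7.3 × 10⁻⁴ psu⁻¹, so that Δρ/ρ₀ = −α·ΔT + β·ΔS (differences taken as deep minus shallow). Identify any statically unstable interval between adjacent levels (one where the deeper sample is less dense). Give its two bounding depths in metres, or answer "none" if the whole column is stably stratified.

Evaluate Δρ/ρ₀ = −αΔT + βΔS across each adjacent pair:
  12–58 m: −αΔT+βΔS = −(2.1 × 10⁻⁴)(+0.3)+(7.3 × 10⁻⁴)(+1.38) = 9.4 × 10⁻⁴ → stable
  58–101 m: −αΔT+βΔS = −(2.1 × 10⁻⁴)(-0.1)+(7.3 × 10⁻⁴)(+1.77) = 1.3 × 10⁻³ → stable
  101–113 m: −αΔT+βΔS = −(2.1 × 10⁻⁴)(-4.9)+(7.3 × 10⁻⁴)(-4.53) = -2.3 × 10⁻³ → UNSTABLE
  113–176 m: −αΔT+βΔS = −(2.1 × 10⁻⁴)(+5.8)+(7.3 × 10⁻⁴)(+4.09) = 1.8 × 10⁻³ → stable
  176–196 m: −αΔT+βΔS = −(2.1 × 10⁻⁴)(-6.0)+(7.3 × 10⁻⁴)(-0.72) = 7.3 × 10⁻⁴ → stable
The 101–113 m interval has Δρ < 0: lighter water underlies denser water.

101–113 m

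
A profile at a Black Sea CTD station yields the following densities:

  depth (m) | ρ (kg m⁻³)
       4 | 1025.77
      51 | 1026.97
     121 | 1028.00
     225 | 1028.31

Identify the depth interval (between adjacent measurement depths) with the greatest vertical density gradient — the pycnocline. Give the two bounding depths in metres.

4–51 m

Compute the density gradient over each adjacent pair:
  4–51 m: Δρ/Δz = 1.20/47 = 0.026 kg m⁻⁴
  51–121 m: Δρ/Δz = 1.03/70 = 0.015 kg m⁻⁴
  121–225 m: Δρ/Δz = 0.31/104 = 3.0 × 10⁻³ kg m⁻⁴
The largest gradient is in the 4–51 m interval — the pycnocline.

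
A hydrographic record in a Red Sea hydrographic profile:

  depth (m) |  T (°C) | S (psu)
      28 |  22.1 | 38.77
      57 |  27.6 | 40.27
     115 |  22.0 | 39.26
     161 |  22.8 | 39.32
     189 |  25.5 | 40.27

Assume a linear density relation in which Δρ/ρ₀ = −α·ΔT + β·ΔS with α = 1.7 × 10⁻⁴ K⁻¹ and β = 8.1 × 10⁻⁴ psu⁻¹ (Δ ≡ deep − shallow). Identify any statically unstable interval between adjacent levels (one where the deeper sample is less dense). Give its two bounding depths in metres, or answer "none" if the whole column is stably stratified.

Evaluate Δρ/ρ₀ = −αΔT + βΔS across each adjacent pair:
  28–57 m: −αΔT+βΔS = −(1.7 × 10⁻⁴)(+5.5)+(8.1 × 10⁻⁴)(+1.50) = 2.8 × 10⁻⁴ → stable
  57–115 m: −αΔT+βΔS = −(1.7 × 10⁻⁴)(-5.6)+(8.1 × 10⁻⁴)(-1.01) = 1.3 × 10⁻⁴ → stable
  115–161 m: −αΔT+βΔS = −(1.7 × 10⁻⁴)(+0.8)+(8.1 × 10⁻⁴)(+0.06) = -8.7 × 10⁻⁵ → UNSTABLE
  161–189 m: −αΔT+βΔS = −(1.7 × 10⁻⁴)(+2.7)+(8.1 × 10⁻⁴)(+0.95) = 3.1 × 10⁻⁴ → stable
The 115–161 m interval has Δρ < 0: lighter water underlies denser water.

115–161 m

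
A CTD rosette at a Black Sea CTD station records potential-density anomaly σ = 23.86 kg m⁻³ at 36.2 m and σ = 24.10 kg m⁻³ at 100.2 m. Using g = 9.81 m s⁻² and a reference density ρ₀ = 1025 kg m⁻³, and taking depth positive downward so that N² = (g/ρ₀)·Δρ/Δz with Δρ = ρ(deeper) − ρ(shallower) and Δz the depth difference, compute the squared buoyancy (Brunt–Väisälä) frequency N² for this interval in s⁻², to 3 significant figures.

3.59 × 10⁻⁵ s⁻²

Δρ = 1024.10 − 1023.86 = 0.24 kg m⁻³ over Δz = 100.2 − 36.2 = 64 m.
N² = (9.81/1025) × (0.24/64) = 3.5890 × 10⁻⁵ s⁻² ≈ 3.59 × 10⁻⁵ s⁻².
Since Δρ > 0 the layer is stably stratified.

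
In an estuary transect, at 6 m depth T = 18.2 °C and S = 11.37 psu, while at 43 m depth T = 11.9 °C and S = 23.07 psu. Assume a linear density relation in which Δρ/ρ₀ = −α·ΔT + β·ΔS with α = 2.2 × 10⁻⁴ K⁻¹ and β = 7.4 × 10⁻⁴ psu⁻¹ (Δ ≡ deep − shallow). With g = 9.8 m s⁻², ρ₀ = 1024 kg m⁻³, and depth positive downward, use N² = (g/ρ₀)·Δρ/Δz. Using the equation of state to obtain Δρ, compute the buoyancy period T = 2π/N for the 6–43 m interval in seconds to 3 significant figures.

122 s

ΔT = -6.3 K, ΔS = +11.70 psu (deep − shallow).
Δρ/ρ₀ = −αΔT + βΔS = 1.386 × 10⁻³ + 8.658 × 10⁻³ = 0.010044, so Δρ ≈ 10.29 kg m⁻³.
N² = (g/ρ₀)·Δρ/Δz = g·(Δρ/ρ₀)/Δz = 9.8 × 0.010044 / 37 = 2.6603 × 10⁻³ s⁻².
N = √(2.6603 × 10⁻³) = 0.051578 rad s⁻¹ → T = 2π/N = 121.82 s ≈ 122 s.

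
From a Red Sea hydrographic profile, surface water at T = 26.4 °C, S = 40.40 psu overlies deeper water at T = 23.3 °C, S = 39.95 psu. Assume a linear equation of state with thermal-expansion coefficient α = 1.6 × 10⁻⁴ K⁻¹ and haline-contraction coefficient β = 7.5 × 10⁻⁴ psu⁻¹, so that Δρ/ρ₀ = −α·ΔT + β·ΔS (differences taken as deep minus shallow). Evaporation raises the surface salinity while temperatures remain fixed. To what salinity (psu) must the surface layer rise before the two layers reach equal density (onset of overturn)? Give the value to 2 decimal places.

40.61 psu

Neutral buoyancy requires −α(T_deep − T_surf) + β(S_deep − S_surf′) = 0.
S_surf′ = S_deep − (α/β)·ΔT = 39.95 − (1.6 × 10⁻⁴/7.5 × 10⁻⁴)·(-3.1) = 40.6113 psu.
Increase required: 40.6113 − 40.40 = 0.2113 psu.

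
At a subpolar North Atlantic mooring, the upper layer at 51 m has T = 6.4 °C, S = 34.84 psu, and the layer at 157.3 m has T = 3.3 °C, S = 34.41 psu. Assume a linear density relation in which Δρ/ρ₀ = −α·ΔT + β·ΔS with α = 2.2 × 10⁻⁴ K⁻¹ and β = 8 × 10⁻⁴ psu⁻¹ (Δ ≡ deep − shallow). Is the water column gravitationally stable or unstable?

stable

ΔT = 3.3 − 6.4 = -3.1 K and ΔS = 34.41 − 34.84 = -0.43 psu (deep − shallow).
−αΔT = 6.82 × 10⁻⁴; βΔS = -3.44 × 10⁻⁴; sum Δρ/ρ₀ = 3.38 × 10⁻⁴.
Δρ/ρ₀ > 0, so Δρ > 0: deeper water is denser → statically stable.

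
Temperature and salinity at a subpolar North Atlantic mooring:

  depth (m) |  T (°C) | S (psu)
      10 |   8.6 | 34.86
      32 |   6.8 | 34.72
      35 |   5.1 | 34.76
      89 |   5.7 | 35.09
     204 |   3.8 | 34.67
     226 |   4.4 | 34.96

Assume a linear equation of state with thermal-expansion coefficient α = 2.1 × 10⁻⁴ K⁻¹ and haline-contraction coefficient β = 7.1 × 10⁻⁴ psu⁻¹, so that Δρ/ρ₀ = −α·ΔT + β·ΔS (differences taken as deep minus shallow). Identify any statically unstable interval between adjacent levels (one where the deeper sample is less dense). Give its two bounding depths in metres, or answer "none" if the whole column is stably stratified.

Evaluate Δρ/ρ₀ = −αΔT + βΔS across each adjacent pair:
  10–32 m: −αΔT+βΔS = −(2.1 × 10⁻⁴)(-1.8)+(7.1 × 10⁻⁴)(-0.14) = 2.8 × 10⁻⁴ → stable
  32–35 m: −αΔT+βΔS = −(2.1 × 10⁻⁴)(-1.7)+(7.1 × 10⁻⁴)(+0.04) = 3.9 × 10⁻⁴ → stable
  35–89 m: −αΔT+βΔS = −(2.1 × 10⁻⁴)(+0.6)+(7.1 × 10⁻⁴)(+0.33) = 1.1 × 10⁻⁴ → stable
  89–204 m: −αΔT+βΔS = −(2.1 × 10⁻⁴)(-1.9)+(7.1 × 10⁻⁴)(-0.42) = 1.0 × 10⁻⁴ → stable
  204–226 m: −αΔT+βΔS = −(2.1 × 10⁻⁴)(+0.6)+(7.1 × 10⁻⁴)(+0.29) = 8.0 × 10⁻⁵ → stable
Every interval has Δρ > 0: the column is stably stratified throughout.

none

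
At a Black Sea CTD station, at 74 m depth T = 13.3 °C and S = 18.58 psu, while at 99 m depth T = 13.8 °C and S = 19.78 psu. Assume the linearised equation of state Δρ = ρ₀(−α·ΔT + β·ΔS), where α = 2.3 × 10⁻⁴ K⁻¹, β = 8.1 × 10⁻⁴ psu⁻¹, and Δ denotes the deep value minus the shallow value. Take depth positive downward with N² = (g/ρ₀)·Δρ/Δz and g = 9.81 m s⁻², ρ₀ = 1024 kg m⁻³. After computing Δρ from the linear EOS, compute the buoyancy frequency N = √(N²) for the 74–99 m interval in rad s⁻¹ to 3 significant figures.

0.0183 rad s⁻¹

ΔT = +0.5 K, ΔS = +1.20 psu (deep − shallow).
Δρ/ρ₀ = −αΔT + βΔS = -1.15 × 10⁻⁴ + 9.72 × 10⁻⁴ = 8.57 × 10⁻⁴, so Δρ ≈ 0.8776 kg m⁻³.
N² = (g/ρ₀)·Δρ/Δz = g·(Δρ/ρ₀)/Δz = 9.81 × 8.57 × 10⁻⁴ / 25 = 3.3629 × 10⁻⁴ s⁻².
N = √(3.3629 × 10⁻⁴) = 0.018338 rad s⁻¹ ≈ 0.0183 rad s⁻¹.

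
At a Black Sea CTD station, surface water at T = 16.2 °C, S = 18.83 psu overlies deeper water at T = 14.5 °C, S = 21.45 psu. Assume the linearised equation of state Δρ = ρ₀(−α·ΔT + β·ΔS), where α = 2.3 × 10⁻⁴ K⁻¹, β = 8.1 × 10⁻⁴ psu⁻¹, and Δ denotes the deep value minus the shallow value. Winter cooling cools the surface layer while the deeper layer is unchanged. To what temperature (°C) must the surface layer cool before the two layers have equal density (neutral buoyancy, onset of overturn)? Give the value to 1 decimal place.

Neutral buoyancy requires Δρ = 0, i.e. −α(T_deep − T_surf′) + β(S_deep − S_surf) = 0.
T_surf′ = T_deep − (β/α)·ΔS = 14.5 − (8.1 × 10⁻⁴/2.3 × 10⁻⁴)·(+2.62) = 5.273 °C.
Cooling required: 16.2 − (5.273) = 10.927 °C.

5.3 °C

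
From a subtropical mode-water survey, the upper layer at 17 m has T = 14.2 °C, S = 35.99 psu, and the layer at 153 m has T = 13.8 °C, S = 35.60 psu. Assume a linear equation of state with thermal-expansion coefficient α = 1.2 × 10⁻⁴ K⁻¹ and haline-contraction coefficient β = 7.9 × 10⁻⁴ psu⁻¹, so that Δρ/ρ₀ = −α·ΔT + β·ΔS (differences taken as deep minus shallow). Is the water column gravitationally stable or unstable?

ΔT = 13.8 − 14.2 = -0.4 K and ΔS = 35.60 − 35.99 = -0.39 psu (deep − shallow).
−αΔT = 4.80 × 10⁻⁵; βΔS = -3.081 × 10⁻⁴; sum Δρ/ρ₀ = -2.601 × 10⁻⁴.
Δρ/ρ₀ < 0, so Δρ < 0: deeper water is lighter → statically unstable; the column would overturn.

unstable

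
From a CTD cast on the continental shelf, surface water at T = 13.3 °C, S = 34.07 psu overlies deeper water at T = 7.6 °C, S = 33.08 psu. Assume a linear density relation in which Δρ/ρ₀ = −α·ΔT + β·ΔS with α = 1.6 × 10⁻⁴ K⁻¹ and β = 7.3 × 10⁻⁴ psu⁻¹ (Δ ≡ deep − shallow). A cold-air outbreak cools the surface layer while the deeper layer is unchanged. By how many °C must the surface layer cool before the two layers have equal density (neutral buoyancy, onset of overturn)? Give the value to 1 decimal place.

Neutral buoyancy requires Δρ = 0, i.e. −α(T_deep − T_surf′) + β(S_deep − S_surf) = 0.
T_surf′ = T_deep − (β/α)·ΔS = 7.6 − (7.3 × 10⁻⁴/1.6 × 10⁻⁴)·(-0.99) = 12.117 °C.
Cooling required: 13.3 − (12.117) = 1.183 °C.

1.2 °C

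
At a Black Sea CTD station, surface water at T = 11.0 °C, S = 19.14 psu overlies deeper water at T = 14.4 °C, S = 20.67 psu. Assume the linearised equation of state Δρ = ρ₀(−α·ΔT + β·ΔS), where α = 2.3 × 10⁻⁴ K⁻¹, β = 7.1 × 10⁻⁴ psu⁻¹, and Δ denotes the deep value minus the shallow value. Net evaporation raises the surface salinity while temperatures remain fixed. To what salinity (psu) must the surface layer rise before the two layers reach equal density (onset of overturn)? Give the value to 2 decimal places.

19.57 psu

Neutral buoyancy requires −α(T_deep − T_surf) + β(S_deep − S_surf′) = 0.
S_surf′ = S_deep − (α/β)·ΔT = 20.67 − (2.3 × 10⁻⁴/7.1 × 10⁻⁴)·(+3.4) = 19.5686 psu.
Increase required: 19.5686 − 19.14 = 0.4286 psu.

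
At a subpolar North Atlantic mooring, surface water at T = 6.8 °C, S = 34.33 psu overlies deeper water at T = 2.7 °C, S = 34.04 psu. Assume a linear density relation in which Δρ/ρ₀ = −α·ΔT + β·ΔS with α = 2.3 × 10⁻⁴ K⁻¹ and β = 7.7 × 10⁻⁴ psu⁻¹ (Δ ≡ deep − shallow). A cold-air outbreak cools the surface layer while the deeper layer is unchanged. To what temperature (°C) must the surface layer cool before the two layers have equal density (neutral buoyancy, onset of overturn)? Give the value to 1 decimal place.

Neutral buoyancy requires Δρ = 0, i.e. −α(T_deep − T_surf′) + β(S_deep − S_surf) = 0.
T_surf′ = T_deep − (β/α)·ΔS = 2.7 − (7.7 × 10⁻⁴/2.3 × 10⁻⁴)·(-0.29) = 3.671 °C.
Cooling required: 6.8 − (3.671) = 3.129 °C.

3.7 °C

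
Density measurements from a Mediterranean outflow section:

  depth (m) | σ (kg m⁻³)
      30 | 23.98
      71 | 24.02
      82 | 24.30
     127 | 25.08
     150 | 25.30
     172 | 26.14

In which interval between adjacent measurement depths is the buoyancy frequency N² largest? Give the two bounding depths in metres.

150–172 m

Compute the density gradient over each adjacent pair:
  30–71 m: Δρ/Δz = 0.04/41 = 9.8 × 10⁻⁴ kg m⁻⁴
  71–82 m: Δρ/Δz = 0.28/11 = 0.025 kg m⁻⁴
  82–127 m: Δρ/Δz = 0.78/45 = 0.017 kg m⁻⁴
  127–150 m: Δρ/Δz = 0.22/23 = 9.6 × 10⁻³ kg m⁻⁴
  150–172 m: Δρ/Δz = 0.84/22 = 0.038 kg m⁻⁴
The largest gradient is in the 150–172 m interval — the pycnocline.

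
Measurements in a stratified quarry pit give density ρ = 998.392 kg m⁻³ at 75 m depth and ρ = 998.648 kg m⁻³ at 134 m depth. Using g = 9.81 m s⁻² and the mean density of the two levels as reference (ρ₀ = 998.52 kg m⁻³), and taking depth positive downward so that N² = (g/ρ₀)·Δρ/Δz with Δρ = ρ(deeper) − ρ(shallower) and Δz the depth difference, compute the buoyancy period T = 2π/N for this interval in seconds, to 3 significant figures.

962 s

Δρ = 998.648 − 998.392 = 0.256 kg m⁻³ over Δz = 134 − 75 = 59 m.
N² = (9.81/998.52) × (0.256/59) = 4.2629 × 10⁻⁵ s⁻².
N = √(4.2629 × 10⁻⁵) = 6.5291 × 10⁻³ rad s⁻¹, so T = 2π/N = 962.34 s ≈ 962 s.
Since Δρ > 0 the layer is stably stratified.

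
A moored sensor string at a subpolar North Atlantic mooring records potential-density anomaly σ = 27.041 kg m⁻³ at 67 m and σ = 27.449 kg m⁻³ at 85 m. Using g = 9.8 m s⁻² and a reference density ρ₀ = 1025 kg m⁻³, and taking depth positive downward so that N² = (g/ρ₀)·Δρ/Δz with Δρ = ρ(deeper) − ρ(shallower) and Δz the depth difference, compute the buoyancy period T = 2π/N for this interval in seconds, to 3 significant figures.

Δρ = 1027.449 − 1027.041 = 0.408 kg m⁻³ over Δz = 85 − 67 = 18 m.
N² = (9.8/1025) × (0.408/18) = 2.1672 × 10⁻⁴ s⁻².
N = √(2.1672 × 10⁻⁴) = 0.014721 rad s⁻¹, so T = 2π/N = 426.82 s ≈ 427 s.

427 s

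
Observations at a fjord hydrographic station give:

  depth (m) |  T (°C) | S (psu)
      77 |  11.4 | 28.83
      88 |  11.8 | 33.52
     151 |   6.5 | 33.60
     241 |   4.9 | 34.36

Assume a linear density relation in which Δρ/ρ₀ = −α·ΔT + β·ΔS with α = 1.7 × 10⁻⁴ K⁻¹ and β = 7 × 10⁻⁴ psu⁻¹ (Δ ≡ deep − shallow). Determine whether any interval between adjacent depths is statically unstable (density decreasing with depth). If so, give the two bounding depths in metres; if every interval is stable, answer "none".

Evaluate Δρ/ρ₀ = −αΔT + βΔS across each adjacent pair:
  77–88 m: −αΔT+βΔS = −(1.7 × 10⁻⁴)(+0.4)+(7 × 10⁻⁴)(+4.69) = 3.2 × 10⁻³ → stable
  88–151 m: −αΔT+βΔS = −(1.7 × 10⁻⁴)(-5.3)+(7 × 10⁻⁴)(+0.08) = 9.6 × 10⁻⁴ → stable
  151–241 m: −αΔT+βΔS = −(1.7 × 10⁻⁴)(-1.6)+(7 × 10⁻⁴)(+0.76) = 8.0 × 10⁻⁴ → stable
Every interval has Δρ > 0: the column is stably stratified throughout.

none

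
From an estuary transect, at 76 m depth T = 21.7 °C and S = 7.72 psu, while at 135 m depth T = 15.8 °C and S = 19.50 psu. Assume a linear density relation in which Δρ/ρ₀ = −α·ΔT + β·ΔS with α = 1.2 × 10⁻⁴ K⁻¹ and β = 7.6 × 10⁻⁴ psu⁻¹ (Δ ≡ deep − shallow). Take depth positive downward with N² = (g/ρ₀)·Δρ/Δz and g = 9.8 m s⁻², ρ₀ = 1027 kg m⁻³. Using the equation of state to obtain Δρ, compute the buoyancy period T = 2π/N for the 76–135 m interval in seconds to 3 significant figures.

ΔT = -5.9 K, ΔS = +11.78 psu (deep − shallow).
Δρ/ρ₀ = −αΔT + βΔS = 7.08 × 10⁻⁴ + 8.9528 × 10⁻³ = 9.6608 × 10⁻³, so Δρ ≈ 9.922 kg m⁻³.
N² = (g/ρ₀)·Δρ/Δz = g·(Δρ/ρ₀)/Δz = 9.8 × 9.6608 × 10⁻³ / 59 = 1.6047 × 10⁻³ s⁻².
N = √(1.6047 × 10⁻³) = 0.040059 rad s⁻¹ → T = 2π/N = 156.85 s ≈ 157 s.

157 s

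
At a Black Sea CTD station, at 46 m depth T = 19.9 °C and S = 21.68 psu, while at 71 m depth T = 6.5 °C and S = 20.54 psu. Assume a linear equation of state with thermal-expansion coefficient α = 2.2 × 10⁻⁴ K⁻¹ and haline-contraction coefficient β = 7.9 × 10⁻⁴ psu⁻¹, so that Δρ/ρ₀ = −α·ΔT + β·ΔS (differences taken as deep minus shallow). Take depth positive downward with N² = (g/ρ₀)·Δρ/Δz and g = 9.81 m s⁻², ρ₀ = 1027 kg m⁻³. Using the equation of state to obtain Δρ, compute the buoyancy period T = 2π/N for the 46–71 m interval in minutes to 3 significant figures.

3.69 min

ΔT = -13.4 K, ΔS = -1.14 psu (deep − shallow).
Δρ/ρ₀ = −αΔT + βΔS = 2.948 × 10⁻³ − 9.006 × 10⁻⁴ = 2.0474 × 10⁻³, so Δρ ≈ 2.103 kg m⁻³.
N² = (g/ρ₀)·Δρ/Δz = g·(Δρ/ρ₀)/Δz = 9.81 × 2.0474 × 10⁻³ / 25 = 8.0340 × 10⁻⁴ s⁻².
N = √(8.0340 × 10⁻⁴) = 0.028344 rad s⁻¹ → T = 2π/N = 221.68 s = 3.6947 min ≈ 3.69 min.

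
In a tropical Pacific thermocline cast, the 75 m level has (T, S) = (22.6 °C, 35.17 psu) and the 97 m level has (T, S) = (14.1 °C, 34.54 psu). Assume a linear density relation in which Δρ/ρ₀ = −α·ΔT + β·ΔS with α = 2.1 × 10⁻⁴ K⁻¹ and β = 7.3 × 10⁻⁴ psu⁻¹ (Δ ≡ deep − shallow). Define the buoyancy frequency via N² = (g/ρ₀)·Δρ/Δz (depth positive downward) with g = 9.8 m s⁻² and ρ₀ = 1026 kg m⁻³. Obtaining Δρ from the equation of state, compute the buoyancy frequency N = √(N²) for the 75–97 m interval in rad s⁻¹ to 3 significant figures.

0.0243 rad s⁻¹

ΔT = -8.5 K, ΔS = -0.63 psu (deep − shallow).
Δρ/ρ₀ = −αΔT + βΔS = 1.785 × 10⁻³ − 4.599 × 10⁻⁴ = 1.3251 × 10⁻³, so Δρ ≈ 1.360 kg m⁻³.
N² = (g/ρ₀)·Δρ/Δz = g·(Δρ/ρ₀)/Δz = 9.8 × 1.3251 × 10⁻³ / 22 = 5.9027 × 10⁻⁴ s⁻².
N = √(5.9027 × 10⁻⁴) = 0.024295 rad s⁻¹ ≈ 0.0243 rad s⁻¹.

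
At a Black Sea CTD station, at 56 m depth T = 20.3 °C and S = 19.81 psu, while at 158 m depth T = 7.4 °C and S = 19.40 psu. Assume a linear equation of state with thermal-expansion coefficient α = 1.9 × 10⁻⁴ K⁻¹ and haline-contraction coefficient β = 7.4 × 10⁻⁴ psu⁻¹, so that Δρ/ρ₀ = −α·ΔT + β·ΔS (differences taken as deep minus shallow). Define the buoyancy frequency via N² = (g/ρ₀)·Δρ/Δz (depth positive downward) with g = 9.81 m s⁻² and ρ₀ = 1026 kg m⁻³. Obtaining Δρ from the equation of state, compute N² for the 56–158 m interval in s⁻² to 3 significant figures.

ΔT = -12.9 K, ΔS = -0.41 psu (deep − shallow).
Δρ/ρ₀ = −αΔT + βΔS = 2.451 × 10⁻³ − 3.034 × 10⁻⁴ = 2.1476 × 10⁻³, so Δρ ≈ 2.203 kg m⁻³.
N² = (g/ρ₀)·Δρ/Δz = g·(Δρ/ρ₀)/Δz = 9.81 × 2.1476 × 10⁻³ / 102 = 2.0655 × 10⁻⁴ s⁻² ≈ 2.07 × 10⁻⁴ s⁻².

2.07 × 10⁻⁴ s⁻²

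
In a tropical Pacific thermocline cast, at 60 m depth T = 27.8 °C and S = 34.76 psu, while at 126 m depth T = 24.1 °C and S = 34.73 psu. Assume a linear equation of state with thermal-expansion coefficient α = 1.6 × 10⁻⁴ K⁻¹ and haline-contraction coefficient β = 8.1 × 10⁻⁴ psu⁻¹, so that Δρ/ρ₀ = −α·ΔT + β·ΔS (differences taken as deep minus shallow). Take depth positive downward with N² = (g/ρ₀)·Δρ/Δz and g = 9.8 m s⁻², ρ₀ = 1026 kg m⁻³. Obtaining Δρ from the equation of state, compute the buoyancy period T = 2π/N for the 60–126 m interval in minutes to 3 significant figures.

ΔT = -3.7 K, ΔS = -0.03 psu (deep − shallow).
Δρ/ρ₀ = −αΔT + βΔS = 5.92 × 10⁻⁴ − 2.43 × 10⁻⁵ = 5.677 × 10⁻⁴, so Δρ ≈ 0.5825 kg m⁻³.
N² = (g/ρ₀)·Δρ/Δz = g·(Δρ/ρ₀)/Δz = 9.8 × 5.677 × 10⁻⁴ / 66 = 8.4295 × 10⁻⁵ s⁻².
N = √(8.4295 × 10⁻⁵) = 9.1812 × 10⁻³ rad s⁻¹ → T = 2π/N = 684.35 s = 11.406 min ≈ 11.4 min.

11.4 min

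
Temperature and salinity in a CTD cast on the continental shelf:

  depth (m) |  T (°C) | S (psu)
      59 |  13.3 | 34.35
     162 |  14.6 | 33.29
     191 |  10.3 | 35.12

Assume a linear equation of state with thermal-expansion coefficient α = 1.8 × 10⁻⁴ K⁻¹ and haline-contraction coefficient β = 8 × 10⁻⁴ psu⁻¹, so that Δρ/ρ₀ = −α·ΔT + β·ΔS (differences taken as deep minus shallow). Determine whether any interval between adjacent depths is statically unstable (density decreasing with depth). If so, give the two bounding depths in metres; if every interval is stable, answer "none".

Evaluate Δρ/ρ₀ = −αΔT + βΔS across each adjacent pair:
  59–162 m: −αΔT+βΔS = −(1.8 × 10⁻⁴)(+1.3)+(8 × 10⁻⁴)(-1.06) = -1.1 × 10⁻³ → UNSTABLE
  162–191 m: −αΔT+βΔS = −(1.8 × 10⁻⁴)(-4.3)+(8 × 10⁻⁴)(+1.83) = 2.2 × 10⁻³ → stable
The 59–162 m interval has Δρ < 0: lighter water underlies denser water.

59–162 m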